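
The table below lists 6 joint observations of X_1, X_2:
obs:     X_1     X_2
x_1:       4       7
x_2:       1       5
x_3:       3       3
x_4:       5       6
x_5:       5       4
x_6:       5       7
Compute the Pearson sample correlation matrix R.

Step 1 — column means:
  mean(X_1) = (4 + 1 + 3 + 5 + 5 + 5) / 6 = 23/6 = 3.8333
  mean(X_2) = (7 + 5 + 3 + 6 + 4 + 7) / 6 = 32/6 = 5.3333

Step 2 — sample variances and covariances s[i,j] = (1/(n-1)) · Σ_k (x_{k,i} - mean_i) · (x_{k,j} - mean_j), with n-1 = 5:
  s[X_1,X_1] = ((0.1667)·(0.1667) + (-2.8333)·(-2.8333) + (-0.8333)·(-0.8333) + (1.1667)·(1.1667) + (1.1667)·(1.1667) + (1.1667)·(1.1667)) / 5 = 12.8333/5 = 2.5667
  s[X_1,X_2] = ((0.1667)·(1.6667) + (-2.8333)·(-0.3333) + (-0.8333)·(-2.3333) + (1.1667)·(0.6667) + (1.1667)·(-1.3333) + (1.1667)·(1.6667)) / 5 = 4.3333/5 = 0.8667
  s[X_2,X_2] = ((1.6667)·(1.6667) + (-0.3333)·(-0.3333) + (-2.3333)·(-2.3333) + (0.6667)·(0.6667) + (-1.3333)·(-1.3333) + (1.6667)·(1.6667)) / 5 = 13.3333/5 = 2.6667
  Sample standard deviations s_i = √(s[i,i]):
  s(X_1) = √(2.5667) = 1.6021
  s(X_2) = √(2.6667) = 1.633

Step 3 — r_{ij} = s_{ij} / (s_i · s_j):
  r[X_1,X_1] = 1 (diagonal).
  r[X_1,X_2] = 0.8667 / (1.6021 · 1.633) = 0.8667 / 2.6162 = 0.3313
  r[X_2,X_2] = 1 (diagonal).

R is symmetric with unit diagonal. Assembling:

R = [[1, 0.3313],
 [0.3313, 1]]


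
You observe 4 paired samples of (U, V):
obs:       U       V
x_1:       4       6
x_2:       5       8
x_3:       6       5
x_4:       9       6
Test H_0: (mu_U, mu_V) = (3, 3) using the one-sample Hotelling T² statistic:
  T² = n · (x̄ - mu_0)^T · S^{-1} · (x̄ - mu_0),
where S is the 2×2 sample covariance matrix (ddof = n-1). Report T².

Step 1 — sample mean vector:
  mean(U) = (4 + 5 + 6 + 9) / 4 = 24/4 = 6
  mean(V) = (6 + 8 + 5 + 6) / 4 = 25/4 = 6.25
  x̄ = (6, 6.25),  deviation x̄ - mu_0 = (6, 6.25) - (3, 3) = (3, 3.25).

Step 2 — sample covariance matrix, S[i,j] = (1/(n-1)) · Σ_k (x_{k,i} - mean_i) · (x_{k,j} - mean_j), divisor n-1 = 3:
  S[U,U] = ((-2)·(-2) + (-1)·(-1) + (0)·(0) + (3)·(3)) / 3 = 14/3 = 4.6667
  S[U,V] = ((-2)·(-0.25) + (-1)·(1.75) + (0)·(-1.25) + (3)·(-0.25)) / 3 = -2/3 = -0.6667
  S[V,V] = ((-0.25)·(-0.25) + (1.75)·(1.75) + (-1.25)·(-1.25) + (-0.25)·(-0.25)) / 3 = 4.75/3 = 1.5833
  S = [[4.6667, -0.6667],
 [-0.6667, 1.5833]].

Step 3 — invert S. det(S) = 4.6667·1.5833 - (-0.6667)² = 6.9444.
  S^{-1} = (1/det) · [[d, -b], [-b, a]] = [[0.228, 0.096],
 [0.096, 0.672]].

Step 4 — quadratic form (x̄ - mu_0)^T · S^{-1} · (x̄ - mu_0):
  S^{-1} · (x̄ - mu_0) = (0.996, 2.472),
  (x̄ - mu_0)^T · [...] = (3)·(0.996) + (3.25)·(2.472) = 11.022.

Step 5 — scale by n: T² = 4 · 11.022 = 44.088.

T² ≈ 44.088


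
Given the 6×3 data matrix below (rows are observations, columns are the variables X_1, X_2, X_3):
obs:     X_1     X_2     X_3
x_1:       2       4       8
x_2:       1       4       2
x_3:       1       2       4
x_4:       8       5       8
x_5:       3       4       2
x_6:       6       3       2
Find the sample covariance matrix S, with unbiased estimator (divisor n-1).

Step 1 — column means:
  mean(X_1) = (2 + 1 + 1 + 8 + 3 + 6) / 6 = 21/6 = 3.5
  mean(X_2) = (4 + 4 + 2 + 5 + 4 + 3) / 6 = 22/6 = 3.6667
  mean(X_3) = (8 + 2 + 4 + 8 + 2 + 2) / 6 = 26/6 = 4.3333

Step 2 — sample covariance S[i,j] = (1/(n-1)) · Σ_k (x_{k,i} - mean_i) · (x_{k,j} - mean_j), with n-1 = 5.
  S[X_1,X_1] = ((-1.5)·(-1.5) + (-2.5)·(-2.5) + (-2.5)·(-2.5) + (4.5)·(4.5) + (-0.5)·(-0.5) + (2.5)·(2.5)) / 5 = 41.5/5 = 8.3
  S[X_1,X_2] = ((-1.5)·(0.3333) + (-2.5)·(0.3333) + (-2.5)·(-1.6667) + (4.5)·(1.3333) + (-0.5)·(0.3333) + (2.5)·(-0.6667)) / 5 = 7/5 = 1.4
  S[X_1,X_3] = ((-1.5)·(3.6667) + (-2.5)·(-2.3333) + (-2.5)·(-0.3333) + (4.5)·(3.6667) + (-0.5)·(-2.3333) + (2.5)·(-2.3333)) / 5 = 13/5 = 2.6
  S[X_2,X_2] = ((0.3333)·(0.3333) + (0.3333)·(0.3333) + (-1.6667)·(-1.6667) + (1.3333)·(1.3333) + (0.3333)·(0.3333) + (-0.6667)·(-0.6667)) / 5 = 5.3333/5 = 1.0667
  S[X_2,X_3] = ((0.3333)·(3.6667) + (0.3333)·(-2.3333) + (-1.6667)·(-0.3333) + (1.3333)·(3.6667) + (0.3333)·(-2.3333) + (-0.6667)·(-2.3333)) / 5 = 6.6667/5 = 1.3333
  S[X_3,X_3] = ((3.6667)·(3.6667) + (-2.3333)·(-2.3333) + (-0.3333)·(-0.3333) + (3.6667)·(3.6667) + (-2.3333)·(-2.3333) + (-2.3333)·(-2.3333)) / 5 = 43.3333/5 = 8.6667

S is symmetric (S[j,i] = S[i,j]). Assembling:

S = [[8.3, 1.4, 2.6],
 [1.4, 1.0667, 1.3333],
 [2.6, 1.3333, 8.6667]]


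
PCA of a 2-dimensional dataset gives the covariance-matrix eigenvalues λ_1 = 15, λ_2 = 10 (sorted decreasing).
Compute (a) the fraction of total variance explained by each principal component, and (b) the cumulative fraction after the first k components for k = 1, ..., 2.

Step 1 — total variance = trace(Sigma) = Σ λ_i = 15 + 10 = 25.

Step 2 — fraction explained by component i = λ_i / Σ λ:
  PC1: 15/25 = 0.6
  PC2: 10/25 = 0.4

Step 3 — cumulative fraction after k components = (λ_1 + ... + λ_k) / Σ λ:
  k = 1: 15/25 = 0.6
  k = 2: (15 + 10)/25 = 25/25 = 1

Summary (fraction, with percent):

explained: PC1 0.6 (60%), PC2 0.4 (40%);  cumulative: 0.6, 1


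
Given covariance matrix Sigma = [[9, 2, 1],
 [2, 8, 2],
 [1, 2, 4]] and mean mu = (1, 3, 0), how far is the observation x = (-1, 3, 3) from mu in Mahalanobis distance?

Step 1 — centre the observation: (x - mu) = (-2, 0, 3).

Step 2 — invert Sigma (cofactor / det for 3×3, or solve directly):
  Sigma^{-1} = [[0.1186, -0.0254, -0.0169],
 [-0.0254, 0.1483, -0.0678],
 [-0.0169, -0.0678, 0.2881]].

Step 3 — form the quadratic (x - mu)^T · Sigma^{-1} · (x - mu):
  Sigma^{-1} · (x - mu) = (-0.2881, -0.1525, 0.8983).
  (x - mu)^T · [Sigma^{-1} · (x - mu)] = (-2)·(-0.2881) + (0)·(-0.1525) + (3)·(0.8983) = 3.2712.

Step 4 — take square root: d = √(3.2712) ≈ 1.8086.

d(x, mu) = √(3.2712) ≈ 1.8086


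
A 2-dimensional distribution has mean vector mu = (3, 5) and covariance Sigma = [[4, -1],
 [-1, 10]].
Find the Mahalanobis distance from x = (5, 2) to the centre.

Step 1 — centre the observation: (x - mu) = (2, -3).

Step 2 — invert Sigma. det(Sigma) = 4·10 - (-1)² = 39.
  Sigma^{-1} = (1/det) · [[d, -b], [-b, a]] = [[0.2564, 0.0256],
 [0.0256, 0.1026]].

Step 3 — form the quadratic (x - mu)^T · Sigma^{-1} · (x - mu):
  Sigma^{-1} · (x - mu) = (0.4359, -0.2564).
  (x - mu)^T · [Sigma^{-1} · (x - mu)] = (2)·(0.4359) + (-3)·(-0.2564) = 1.641.

Step 4 — take square root: d = √(1.641) ≈ 1.281.

d(x, mu) = √(1.641) ≈ 1.281


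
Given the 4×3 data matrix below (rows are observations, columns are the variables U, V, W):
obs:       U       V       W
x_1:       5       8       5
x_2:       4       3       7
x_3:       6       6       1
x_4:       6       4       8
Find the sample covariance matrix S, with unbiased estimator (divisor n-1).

Step 1 — column means:
  mean(U) = (5 + 4 + 6 + 6) / 4 = 21/4 = 5.25
  mean(V) = (8 + 3 + 6 + 4) / 4 = 21/4 = 5.25
  mean(W) = (5 + 7 + 1 + 8) / 4 = 21/4 = 5.25

Step 2 — sample covariance S[i,j] = (1/(n-1)) · Σ_k (x_{k,i} - mean_i) · (x_{k,j} - mean_j), with n-1 = 3.
  S[U,U] = ((-0.25)·(-0.25) + (-1.25)·(-1.25) + (0.75)·(0.75) + (0.75)·(0.75)) / 3 = 2.75/3 = 0.9167
  S[U,V] = ((-0.25)·(2.75) + (-1.25)·(-2.25) + (0.75)·(0.75) + (0.75)·(-1.25)) / 3 = 1.75/3 = 0.5833
  S[U,W] = ((-0.25)·(-0.25) + (-1.25)·(1.75) + (0.75)·(-4.25) + (0.75)·(2.75)) / 3 = -3.25/3 = -1.0833
  S[V,V] = ((2.75)·(2.75) + (-2.25)·(-2.25) + (0.75)·(0.75) + (-1.25)·(-1.25)) / 3 = 14.75/3 = 4.9167
  S[V,W] = ((2.75)·(-0.25) + (-2.25)·(1.75) + (0.75)·(-4.25) + (-1.25)·(2.75)) / 3 = -11.25/3 = -3.75
  S[W,W] = ((-0.25)·(-0.25) + (1.75)·(1.75) + (-4.25)·(-4.25) + (2.75)·(2.75)) / 3 = 28.75/3 = 9.5833

S is symmetric (S[j,i] = S[i,j]). Assembling:

S = [[0.9167, 0.5833, -1.0833],
 [0.5833, 4.9167, -3.75],
 [-1.0833, -3.75, 9.5833]]


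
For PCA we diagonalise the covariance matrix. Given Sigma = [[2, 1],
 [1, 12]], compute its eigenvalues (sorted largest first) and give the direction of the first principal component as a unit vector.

Step 1 — characteristic polynomial of 2×2 Sigma:
  det(Sigma - λI) = λ² - trace · λ + det = 0.
  trace = 2 + 12 = 14, det = 2·12 - (1)² = 23.
Step 2 — discriminant:
  Δ = trace² - 4·det = 196 - 92 = 104.
Step 3 — eigenvalues:
  λ = (trace ± √Δ)/2 = (14 ± 10.198)/2,
  λ_1 = 12.099,  λ_2 = 1.901.

Step 4 — unit eigenvector for λ_1: solve (Sigma - λ_1 I)v = 0. First row:
  (2 - 12.099)·v_x + (1)·v_y = 0, i.e. (-10.099)·v_x + (1)·v_y = 0,
  so v ∝ (b, λ_1 - a) = (1, 10.099) = u.
  ||u|| = √((1)² + (10.099)²) = √(102.9902) ≈ 10.1484,
  v_1 = u/||u|| ≈ (0.0985, 0.9951) (||v_1|| = 1).

λ_1 = 12.099,  λ_2 = 1.901;  v_1 ≈ (0.0985, 0.9951)


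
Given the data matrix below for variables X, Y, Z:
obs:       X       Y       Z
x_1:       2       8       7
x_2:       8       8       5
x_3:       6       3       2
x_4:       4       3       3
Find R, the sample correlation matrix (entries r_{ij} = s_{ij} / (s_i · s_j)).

Step 1 — column means:
  mean(X) = (2 + 8 + 6 + 4) / 4 = 20/4 = 5
  mean(Y) = (8 + 8 + 3 + 3) / 4 = 22/4 = 5.5
  mean(Z) = (7 + 5 + 2 + 3) / 4 = 17/4 = 4.25

Step 2 — sample variances and covariances s[i,j] = (1/(n-1)) · Σ_k (x_{k,i} - mean_i) · (x_{k,j} - mean_j), with n-1 = 3:
  s[X,X] = ((-3)·(-3) + (3)·(3) + (1)·(1) + (-1)·(-1)) / 3 = 20/3 = 6.6667
  s[X,Y] = ((-3)·(2.5) + (3)·(2.5) + (1)·(-2.5) + (-1)·(-2.5)) / 3 = 0/3 = 0
  s[X,Z] = ((-3)·(2.75) + (3)·(0.75) + (1)·(-2.25) + (-1)·(-1.25)) / 3 = -7/3 = -2.3333
  s[Y,Y] = ((2.5)·(2.5) + (2.5)·(2.5) + (-2.5)·(-2.5) + (-2.5)·(-2.5)) / 3 = 25/3 = 8.3333
  s[Y,Z] = ((2.5)·(2.75) + (2.5)·(0.75) + (-2.5)·(-2.25) + (-2.5)·(-1.25)) / 3 = 17.5/3 = 5.8333
  s[Z,Z] = ((2.75)·(2.75) + (0.75)·(0.75) + (-2.25)·(-2.25) + (-1.25)·(-1.25)) / 3 = 14.75/3 = 4.9167
  Sample standard deviations s_i = √(s[i,i]):
  s(X) = √(6.6667) = 2.582
  s(Y) = √(8.3333) = 2.8868
  s(Z) = √(4.9167) = 2.2174

Step 3 — r_{ij} = s_{ij} / (s_i · s_j):
  r[X,X] = 1 (diagonal).
  r[X,Y] = 0 / (2.582 · 2.8868) = 0 / 7.4536 = 0
  r[X,Z] = -2.3333 / (2.582 · 2.2174) = -2.3333 / 5.7252 = -0.4076
  r[Y,Y] = 1 (diagonal).
  r[Y,Z] = 5.8333 / (2.8868 · 2.2174) = 5.8333 / 6.401 = 0.9113
  r[Z,Z] = 1 (diagonal).

R is symmetric with unit diagonal. Assembling:

R = [[1, 0, -0.4076],
 [0, 1, 0.9113],
 [-0.4076, 0.9113, 1]]


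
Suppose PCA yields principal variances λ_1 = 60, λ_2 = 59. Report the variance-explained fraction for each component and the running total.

Step 1 — total variance = trace(Sigma) = Σ λ_i = 60 + 59 = 119.

Step 2 — fraction explained by component i = λ_i / Σ λ:
  PC1: 60/119 = 0.5042
  PC2: 59/119 = 0.4958

Step 3 — cumulative fraction after k components = (λ_1 + ... + λ_k) / Σ λ:
  k = 1: 60/119 = 0.5042
  k = 2: (60 + 59)/119 = 119/119 = 1

Summary (fraction, with percent):

explained: PC1 0.5042 (50.42%), PC2 0.4958 (49.58%);  cumulative: 0.5042, 1


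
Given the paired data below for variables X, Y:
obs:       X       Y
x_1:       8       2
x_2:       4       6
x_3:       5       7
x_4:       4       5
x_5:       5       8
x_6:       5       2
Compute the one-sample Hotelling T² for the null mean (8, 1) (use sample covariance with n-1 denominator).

Step 1 — sample mean vector:
  mean(X) = (8 + 4 + 5 + 4 + 5 + 5) / 6 = 31/6 = 5.1667
  mean(Y) = (2 + 6 + 7 + 5 + 8 + 2) / 6 = 30/6 = 5
  x̄ = (5.1667, 5),  deviation x̄ - mu_0 = (5.1667, 5) - (8, 1) = (-2.8333, 4).

Step 2 — sample covariance matrix, S[i,j] = (1/(n-1)) · Σ_k (x_{k,i} - mean_i) · (x_{k,j} - mean_j), divisor n-1 = 5:
  S[X,X] = ((2.8333)·(2.8333) + (-1.1667)·(-1.1667) + (-0.1667)·(-0.1667) + (-1.1667)·(-1.1667) + (-0.1667)·(-0.1667) + (-0.1667)·(-0.1667)) / 5 = 10.8333/5 = 2.1667
  S[X,Y] = ((2.8333)·(-3) + (-1.1667)·(1) + (-0.1667)·(2) + (-1.1667)·(0) + (-0.1667)·(3) + (-0.1667)·(-3)) / 5 = -10/5 = -2
  S[Y,Y] = ((-3)·(-3) + (1)·(1) + (2)·(2) + (0)·(0) + (3)·(3) + (-3)·(-3)) / 5 = 32/5 = 6.4
  S = [[2.1667, -2],
 [-2, 6.4]].

Step 3 — invert S. det(S) = 2.1667·6.4 - (-2)² = 9.8667.
  S^{-1} = (1/det) · [[d, -b], [-b, a]] = [[0.6486, 0.2027],
 [0.2027, 0.2196]].

Step 4 — quadratic form (x̄ - mu_0)^T · S^{-1} · (x̄ - mu_0):
  S^{-1} · (x̄ - mu_0) = (-1.027, 0.3041),
  (x̄ - mu_0)^T · [...] = (-2.8333)·(-1.027) + (4)·(0.3041) = 4.1261.

Step 5 — scale by n: T² = 6 · 4.1261 = 24.7568.

T² ≈ 24.7568


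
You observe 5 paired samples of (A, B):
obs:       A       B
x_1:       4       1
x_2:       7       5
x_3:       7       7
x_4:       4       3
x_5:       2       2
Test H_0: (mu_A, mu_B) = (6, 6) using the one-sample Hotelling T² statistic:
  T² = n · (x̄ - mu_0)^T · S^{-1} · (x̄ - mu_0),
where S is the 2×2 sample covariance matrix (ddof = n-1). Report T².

Step 1 — sample mean vector:
  mean(A) = (4 + 7 + 7 + 4 + 2) / 5 = 24/5 = 4.8
  mean(B) = (1 + 5 + 7 + 3 + 2) / 5 = 18/5 = 3.6
  x̄ = (4.8, 3.6),  deviation x̄ - mu_0 = (4.8, 3.6) - (6, 6) = (-1.2, -2.4).

Step 2 — sample covariance matrix, S[i,j] = (1/(n-1)) · Σ_k (x_{k,i} - mean_i) · (x_{k,j} - mean_j), divisor n-1 = 4:
  S[A,A] = ((-0.8)·(-0.8) + (2.2)·(2.2) + (2.2)·(2.2) + (-0.8)·(-0.8) + (-2.8)·(-2.8)) / 4 = 18.8/4 = 4.7
  S[A,B] = ((-0.8)·(-2.6) + (2.2)·(1.4) + (2.2)·(3.4) + (-0.8)·(-0.6) + (-2.8)·(-1.6)) / 4 = 17.6/4 = 4.4
  S[B,B] = ((-2.6)·(-2.6) + (1.4)·(1.4) + (3.4)·(3.4) + (-0.6)·(-0.6) + (-1.6)·(-1.6)) / 4 = 23.2/4 = 5.8
  S = [[4.7, 4.4],
 [4.4, 5.8]].

Step 3 — invert S. det(S) = 4.7·5.8 - (4.4)² = 7.9.
  S^{-1} = (1/det) · [[d, -b], [-b, a]] = [[0.7342, -0.557],
 [-0.557, 0.5949]].

Step 4 — quadratic form (x̄ - mu_0)^T · S^{-1} · (x̄ - mu_0):
  S^{-1} · (x̄ - mu_0) = (0.4557, -0.7595),
  (x̄ - mu_0)^T · [...] = (-1.2)·(0.4557) + (-2.4)·(-0.7595) = 1.2759.

Step 5 — scale by n: T² = 5 · 1.2759 = 6.3797.

T² ≈ 6.3797


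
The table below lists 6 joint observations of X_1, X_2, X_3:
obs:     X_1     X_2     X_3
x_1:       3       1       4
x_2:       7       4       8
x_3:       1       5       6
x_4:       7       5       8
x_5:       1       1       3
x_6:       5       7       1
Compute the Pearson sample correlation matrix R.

Step 1 — column means:
  mean(X_1) = (3 + 7 + 1 + 7 + 1 + 5) / 6 = 24/6 = 4
  mean(X_2) = (1 + 4 + 5 + 5 + 1 + 7) / 6 = 23/6 = 3.8333
  mean(X_3) = (4 + 8 + 6 + 8 + 3 + 1) / 6 = 30/6 = 5

Step 2 — sample variances and covariances s[i,j] = (1/(n-1)) · Σ_k (x_{k,i} - mean_i) · (x_{k,j} - mean_j), with n-1 = 5:
  s[X_1,X_1] = ((-1)·(-1) + (3)·(3) + (-3)·(-3) + (3)·(3) + (-3)·(-3) + (1)·(1)) / 5 = 38/5 = 7.6
  s[X_1,X_2] = ((-1)·(-2.8333) + (3)·(0.1667) + (-3)·(1.1667) + (3)·(1.1667) + (-3)·(-2.8333) + (1)·(3.1667)) / 5 = 15/5 = 3
  s[X_1,X_3] = ((-1)·(-1) + (3)·(3) + (-3)·(1) + (3)·(3) + (-3)·(-2) + (1)·(-4)) / 5 = 18/5 = 3.6
  s[X_2,X_2] = ((-2.8333)·(-2.8333) + (0.1667)·(0.1667) + (1.1667)·(1.1667) + (1.1667)·(1.1667) + (-2.8333)·(-2.8333) + (3.1667)·(3.1667)) / 5 = 28.8333/5 = 5.7667
  s[X_2,X_3] = ((-2.8333)·(-1) + (0.1667)·(3) + (1.1667)·(1) + (1.1667)·(3) + (-2.8333)·(-2) + (3.1667)·(-4)) / 5 = 1/5 = 0.2
  s[X_3,X_3] = ((-1)·(-1) + (3)·(3) + (1)·(1) + (3)·(3) + (-2)·(-2) + (-4)·(-4)) / 5 = 40/5 = 8
  Sample standard deviations s_i = √(s[i,i]):
  s(X_1) = √(7.6) = 2.7568
  s(X_2) = √(5.7667) = 2.4014
  s(X_3) = √(8) = 2.8284

Step 3 — r_{ij} = s_{ij} / (s_i · s_j):
  r[X_1,X_1] = 1 (diagonal).
  r[X_1,X_2] = 3 / (2.7568 · 2.4014) = 3 / 6.6202 = 0.4532
  r[X_1,X_3] = 3.6 / (2.7568 · 2.8284) = 3.6 / 7.7974 = 0.4617
  r[X_2,X_2] = 1 (diagonal).
  r[X_2,X_3] = 0.2 / (2.4014 · 2.8284) = 0.2 / 6.7922 = 0.0294
  r[X_3,X_3] = 1 (diagonal).

R is symmetric with unit diagonal. Assembling:

R = [[1, 0.4532, 0.4617],
 [0.4532, 1, 0.0294],
 [0.4617, 0.0294, 1]]


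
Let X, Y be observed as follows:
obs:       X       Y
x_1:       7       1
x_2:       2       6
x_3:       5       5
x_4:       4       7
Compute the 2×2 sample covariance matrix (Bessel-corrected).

Step 1 — column means:
  mean(X) = (7 + 2 + 5 + 4) / 4 = 18/4 = 4.5
  mean(Y) = (1 + 6 + 5 + 7) / 4 = 19/4 = 4.75

Step 2 — sample covariance S[i,j] = (1/(n-1)) · Σ_k (x_{k,i} - mean_i) · (x_{k,j} - mean_j), with n-1 = 3.
  S[X,X] = ((2.5)·(2.5) + (-2.5)·(-2.5) + (0.5)·(0.5) + (-0.5)·(-0.5)) / 3 = 13/3 = 4.3333
  S[X,Y] = ((2.5)·(-3.75) + (-2.5)·(1.25) + (0.5)·(0.25) + (-0.5)·(2.25)) / 3 = -13.5/3 = -4.5
  S[Y,Y] = ((-3.75)·(-3.75) + (1.25)·(1.25) + (0.25)·(0.25) + (2.25)·(2.25)) / 3 = 20.75/3 = 6.9167

S is symmetric (S[j,i] = S[i,j]). Assembling:

S = [[4.3333, -4.5],
 [-4.5, 6.9167]]


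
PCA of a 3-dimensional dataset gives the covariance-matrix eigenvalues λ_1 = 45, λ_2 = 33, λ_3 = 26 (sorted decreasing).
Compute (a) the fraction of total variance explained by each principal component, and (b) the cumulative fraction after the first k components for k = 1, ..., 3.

Step 1 — total variance = trace(Sigma) = Σ λ_i = 45 + 33 + 26 = 104.

Step 2 — fraction explained by component i = λ_i / Σ λ:
  PC1: 45/104 = 0.4327
  PC2: 33/104 = 0.3173
  PC3: 26/104 = 0.25

Step 3 — cumulative fraction after k components = (λ_1 + ... + λ_k) / Σ λ:
  k = 1: 45/104 = 0.4327
  k = 2: (45 + 33)/104 = 78/104 = 0.75
  k = 3: (45 + 33 + 26)/104 = 104/104 = 1

Summary (fraction, with percent):

explained: PC1 0.4327 (43.27%), PC2 0.3173 (31.73%), PC3 0.25 (25%);  cumulative: 0.4327, 0.75, 1


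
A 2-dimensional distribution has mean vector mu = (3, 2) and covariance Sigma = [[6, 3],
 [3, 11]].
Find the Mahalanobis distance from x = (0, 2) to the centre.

Step 1 — centre the observation: (x - mu) = (-3, 0).

Step 2 — invert Sigma. det(Sigma) = 6·11 - (3)² = 57.
  Sigma^{-1} = (1/det) · [[d, -b], [-b, a]] = [[0.193, -0.0526],
 [-0.0526, 0.1053]].

Step 3 — form the quadratic (x - mu)^T · Sigma^{-1} · (x - mu):
  Sigma^{-1} · (x - mu) = (-0.5789, 0.1579).
  (x - mu)^T · [Sigma^{-1} · (x - mu)] = (-3)·(-0.5789) + (0)·(0.1579) = 1.7368.

Step 4 — take square root: d = √(1.7368) ≈ 1.3179.

d(x, mu) = √(1.7368) ≈ 1.3179


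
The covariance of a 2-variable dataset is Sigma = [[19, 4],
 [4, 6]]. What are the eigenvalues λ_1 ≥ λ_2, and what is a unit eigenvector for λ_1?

Step 1 — characteristic polynomial of 2×2 Sigma:
  det(Sigma - λI) = λ² - trace · λ + det = 0.
  trace = 19 + 6 = 25, det = 19·6 - (4)² = 98.
Step 2 — discriminant:
  Δ = trace² - 4·det = 625 - 392 = 233.
Step 3 — eigenvalues:
  λ = (trace ± √Δ)/2 = (25 ± 15.2643)/2,
  λ_1 = 20.1322,  λ_2 = 4.8678.

Step 4 — unit eigenvector for λ_1: solve (Sigma - λ_1 I)v = 0. First row:
  (19 - 20.1322)·v_x + (4)·v_y = 0, i.e. (-1.1322)·v_x + (4)·v_y = 0,
  so v ∝ (b, λ_1 - a) = (4, 1.1322) = u.
  ||u|| = √((4)² + (1.1322)²) = √(17.2818) ≈ 4.1571,
  v_1 = u/||u|| ≈ (0.9622, 0.2723) (||v_1|| = 1).

λ_1 = 20.1322,  λ_2 = 4.8678;  v_1 ≈ (0.9622, 0.2723)


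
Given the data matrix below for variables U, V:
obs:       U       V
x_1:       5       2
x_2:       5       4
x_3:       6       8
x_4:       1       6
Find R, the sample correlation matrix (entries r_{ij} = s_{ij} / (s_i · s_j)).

Step 1 — column means:
  mean(U) = (5 + 5 + 6 + 1) / 4 = 17/4 = 4.25
  mean(V) = (2 + 4 + 8 + 6) / 4 = 20/4 = 5

Step 2 — sample variances and covariances s[i,j] = (1/(n-1)) · Σ_k (x_{k,i} - mean_i) · (x_{k,j} - mean_j), with n-1 = 3:
  s[U,U] = ((0.75)·(0.75) + (0.75)·(0.75) + (1.75)·(1.75) + (-3.25)·(-3.25)) / 3 = 14.75/3 = 4.9167
  s[U,V] = ((0.75)·(-3) + (0.75)·(-1) + (1.75)·(3) + (-3.25)·(1)) / 3 = -1/3 = -0.3333
  s[V,V] = ((-3)·(-3) + (-1)·(-1) + (3)·(3) + (1)·(1)) / 3 = 20/3 = 6.6667
  Sample standard deviations s_i = √(s[i,i]):
  s(U) = √(4.9167) = 2.2174
  s(V) = √(6.6667) = 2.582

Step 3 — r_{ij} = s_{ij} / (s_i · s_j):
  r[U,U] = 1 (diagonal).
  r[U,V] = -0.3333 / (2.2174 · 2.582) = -0.3333 / 5.7252 = -0.0582
  r[V,V] = 1 (diagonal).

R is symmetric with unit diagonal. Assembling:

R = [[1, -0.0582],
 [-0.0582, 1]]


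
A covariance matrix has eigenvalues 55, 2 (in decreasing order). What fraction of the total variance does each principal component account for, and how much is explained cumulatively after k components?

Step 1 — total variance = trace(Sigma) = Σ λ_i = 55 + 2 = 57.

Step 2 — fraction explained by component i = λ_i / Σ λ:
  PC1: 55/57 = 0.9649
  PC2: 2/57 = 0.0351

Step 3 — cumulative fraction after k components = (λ_1 + ... + λ_k) / Σ λ:
  k = 1: 55/57 = 0.9649
  k = 2: (55 + 2)/57 = 57/57 = 1

Summary (fraction, with percent):

explained: PC1 0.9649 (96.49%), PC2 0.0351 (3.51%);  cumulative: 0.9649, 1


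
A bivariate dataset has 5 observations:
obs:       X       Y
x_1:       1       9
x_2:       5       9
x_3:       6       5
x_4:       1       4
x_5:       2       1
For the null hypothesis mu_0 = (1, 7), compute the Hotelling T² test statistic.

Step 1 — sample mean vector:
  mean(X) = (1 + 5 + 6 + 1 + 2) / 5 = 15/5 = 3
  mean(Y) = (9 + 9 + 5 + 4 + 1) / 5 = 28/5 = 5.6
  x̄ = (3, 5.6),  deviation x̄ - mu_0 = (3, 5.6) - (1, 7) = (2, -1.4).

Step 2 — sample covariance matrix, S[i,j] = (1/(n-1)) · Σ_k (x_{k,i} - mean_i) · (x_{k,j} - mean_j), divisor n-1 = 4:
  S[X,X] = ((-2)·(-2) + (2)·(2) + (3)·(3) + (-2)·(-2) + (-1)·(-1)) / 4 = 22/4 = 5.5
  S[X,Y] = ((-2)·(3.4) + (2)·(3.4) + (3)·(-0.6) + (-2)·(-1.6) + (-1)·(-4.6)) / 4 = 6/4 = 1.5
  S[Y,Y] = ((3.4)·(3.4) + (3.4)·(3.4) + (-0.6)·(-0.6) + (-1.6)·(-1.6) + (-4.6)·(-4.6)) / 4 = 47.2/4 = 11.8
  S = [[5.5, 1.5],
 [1.5, 11.8]].

Step 3 — invert S. det(S) = 5.5·11.8 - (1.5)² = 62.65.
  S^{-1} = (1/det) · [[d, -b], [-b, a]] = [[0.1883, -0.0239],
 [-0.0239, 0.0878]].

Step 4 — quadratic form (x̄ - mu_0)^T · S^{-1} · (x̄ - mu_0):
  S^{-1} · (x̄ - mu_0) = (0.4102, -0.1708),
  (x̄ - mu_0)^T · [...] = (2)·(0.4102) + (-1.4)·(-0.1708) = 1.0595.

Step 5 — scale by n: T² = 5 · 1.0595 = 5.2977.

T² ≈ 5.2977


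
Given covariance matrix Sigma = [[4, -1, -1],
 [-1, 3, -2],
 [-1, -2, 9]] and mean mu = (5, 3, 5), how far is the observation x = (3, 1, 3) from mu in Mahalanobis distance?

Step 1 — centre the observation: (x - mu) = (-2, -2, -2).

Step 2 — invert Sigma (cofactor / det for 3×3, or solve directly):
  Sigma^{-1} = [[0.3026, 0.1447, 0.0658],
 [0.1447, 0.4605, 0.1184],
 [0.0658, 0.1184, 0.1447]].

Step 3 — form the quadratic (x - mu)^T · Sigma^{-1} · (x - mu):
  Sigma^{-1} · (x - mu) = (-1.0263, -1.4474, -0.6579).
  (x - mu)^T · [Sigma^{-1} · (x - mu)] = (-2)·(-1.0263) + (-2)·(-1.4474) + (-2)·(-0.6579) = 6.2632.

Step 4 — take square root: d = √(6.2632) ≈ 2.5026.

d(x, mu) = √(6.2632) ≈ 2.5026


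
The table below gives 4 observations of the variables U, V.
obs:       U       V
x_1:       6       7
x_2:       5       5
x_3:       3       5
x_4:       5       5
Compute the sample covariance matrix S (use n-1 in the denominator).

Step 1 — column means:
  mean(U) = (6 + 5 + 3 + 5) / 4 = 19/4 = 4.75
  mean(V) = (7 + 5 + 5 + 5) / 4 = 22/4 = 5.5

Step 2 — sample covariance S[i,j] = (1/(n-1)) · Σ_k (x_{k,i} - mean_i) · (x_{k,j} - mean_j), with n-1 = 3.
  S[U,U] = ((1.25)·(1.25) + (0.25)·(0.25) + (-1.75)·(-1.75) + (0.25)·(0.25)) / 3 = 4.75/3 = 1.5833
  S[U,V] = ((1.25)·(1.5) + (0.25)·(-0.5) + (-1.75)·(-0.5) + (0.25)·(-0.5)) / 3 = 2.5/3 = 0.8333
  S[V,V] = ((1.5)·(1.5) + (-0.5)·(-0.5) + (-0.5)·(-0.5) + (-0.5)·(-0.5)) / 3 = 3/3 = 1

S is symmetric (S[j,i] = S[i,j]). Assembling:

S = [[1.5833, 0.8333],
 [0.8333, 1]]


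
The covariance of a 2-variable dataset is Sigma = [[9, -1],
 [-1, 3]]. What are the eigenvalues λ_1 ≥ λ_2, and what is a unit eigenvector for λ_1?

Step 1 — characteristic polynomial of 2×2 Sigma:
  det(Sigma - λI) = λ² - trace · λ + det = 0.
  trace = 9 + 3 = 12, det = 9·3 - (-1)² = 26.
Step 2 — discriminant:
  Δ = trace² - 4·det = 144 - 104 = 40.
Step 3 — eigenvalues:
  λ = (trace ± √Δ)/2 = (12 ± 6.3246)/2,
  λ_1 = 9.1623,  λ_2 = 2.8377.

Step 4 — unit eigenvector for λ_1: solve (Sigma - λ_1 I)v = 0. First row:
  (9 - 9.1623)·v_x + (-1)·v_y = 0, i.e. (-0.1623)·v_x + (-1)·v_y = 0,
  so v ∝ (b, λ_1 - a) = (-1, 0.1623); multiply by -1 so the first entry is positive: u = (1, -0.1623).
  ||u|| = √((1)² + (-0.1623)²) = √(1.0263) ≈ 1.0131,
  v_1 = u/||u|| ≈ (0.9871, -0.1602) (||v_1|| = 1).

λ_1 = 9.1623,  λ_2 = 2.8377;  v_1 ≈ (0.9871, -0.1602)


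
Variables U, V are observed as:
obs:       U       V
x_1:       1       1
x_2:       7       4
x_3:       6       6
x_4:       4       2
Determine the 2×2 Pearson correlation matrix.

Step 1 — column means:
  mean(U) = (1 + 7 + 6 + 4) / 4 = 18/4 = 4.5
  mean(V) = (1 + 4 + 6 + 2) / 4 = 13/4 = 3.25

Step 2 — sample variances and covariances s[i,j] = (1/(n-1)) · Σ_k (x_{k,i} - mean_i) · (x_{k,j} - mean_j), with n-1 = 3:
  s[U,U] = ((-3.5)·(-3.5) + (2.5)·(2.5) + (1.5)·(1.5) + (-0.5)·(-0.5)) / 3 = 21/3 = 7
  s[U,V] = ((-3.5)·(-2.25) + (2.5)·(0.75) + (1.5)·(2.75) + (-0.5)·(-1.25)) / 3 = 14.5/3 = 4.8333
  s[V,V] = ((-2.25)·(-2.25) + (0.75)·(0.75) + (2.75)·(2.75) + (-1.25)·(-1.25)) / 3 = 14.75/3 = 4.9167
  Sample standard deviations s_i = √(s[i,i]):
  s(U) = √(7) = 2.6458
  s(V) = √(4.9167) = 2.2174

Step 3 — r_{ij} = s_{ij} / (s_i · s_j):
  r[U,U] = 1 (diagonal).
  r[U,V] = 4.8333 / (2.6458 · 2.2174) = 4.8333 / 5.8666 = 0.8239
  r[V,V] = 1 (diagonal).

R is symmetric with unit diagonal. Assembling:

R = [[1, 0.8239],
 [0.8239, 1]]


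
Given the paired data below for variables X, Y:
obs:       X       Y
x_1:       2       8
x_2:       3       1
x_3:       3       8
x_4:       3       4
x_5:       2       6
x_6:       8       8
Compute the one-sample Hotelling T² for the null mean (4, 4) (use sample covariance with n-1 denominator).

Step 1 — sample mean vector:
  mean(X) = (2 + 3 + 3 + 3 + 2 + 8) / 6 = 21/6 = 3.5
  mean(Y) = (8 + 1 + 8 + 4 + 6 + 8) / 6 = 35/6 = 5.8333
  x̄ = (3.5, 5.8333),  deviation x̄ - mu_0 = (3.5, 5.8333) - (4, 4) = (-0.5, 1.8333).

Step 2 — sample covariance matrix, S[i,j] = (1/(n-1)) · Σ_k (x_{k,i} - mean_i) · (x_{k,j} - mean_j), divisor n-1 = 5:
  S[X,X] = ((-1.5)·(-1.5) + (-0.5)·(-0.5) + (-0.5)·(-0.5) + (-0.5)·(-0.5) + (-1.5)·(-1.5) + (4.5)·(4.5)) / 5 = 25.5/5 = 5.1
  S[X,Y] = ((-1.5)·(2.1667) + (-0.5)·(-4.8333) + (-0.5)·(2.1667) + (-0.5)·(-1.8333) + (-1.5)·(0.1667) + (4.5)·(2.1667)) / 5 = 8.5/5 = 1.7
  S[Y,Y] = ((2.1667)·(2.1667) + (-4.8333)·(-4.8333) + (2.1667)·(2.1667) + (-1.8333)·(-1.8333) + (0.1667)·(0.1667) + (2.1667)·(2.1667)) / 5 = 40.8333/5 = 8.1667
  S = [[5.1, 1.7],
 [1.7, 8.1667]].

Step 3 — invert S. det(S) = 5.1·8.1667 - (1.7)² = 38.76.
  S^{-1} = (1/det) · [[d, -b], [-b, a]] = [[0.2107, -0.0439],
 [-0.0439, 0.1316]].

Step 4 — quadratic form (x̄ - mu_0)^T · S^{-1} · (x̄ - mu_0):
  S^{-1} · (x̄ - mu_0) = (-0.1858, 0.2632),
  (x̄ - mu_0)^T · [...] = (-0.5)·(-0.1858) + (1.8333)·(0.2632) = 0.5753.

Step 5 — scale by n: T² = 6 · 0.5753 = 3.452.

T² ≈ 3.452


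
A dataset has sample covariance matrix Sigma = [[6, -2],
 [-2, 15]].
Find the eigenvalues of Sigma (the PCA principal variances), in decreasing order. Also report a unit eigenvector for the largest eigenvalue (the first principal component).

Step 1 — characteristic polynomial of 2×2 Sigma:
  det(Sigma - λI) = λ² - trace · λ + det = 0.
  trace = 6 + 15 = 21, det = 6·15 - (-2)² = 86.
Step 2 — discriminant:
  Δ = trace² - 4·det = 441 - 344 = 97.
Step 3 — eigenvalues:
  λ = (trace ± √Δ)/2 = (21 ± 9.8489)/2,
  λ_1 = 15.4244,  λ_2 = 5.5756.

Step 4 — unit eigenvector for λ_1: solve (Sigma - λ_1 I)v = 0. First row:
  (6 - 15.4244)·v_x + (-2)·v_y = 0, i.e. (-9.4244)·v_x + (-2)·v_y = 0,
  so v ∝ (b, λ_1 - a) = (-2, 9.4244); multiply by -1 so the first entry is positive: u = (2, -9.4244).
  ||u|| = √((2)² + (-9.4244)²) = √(92.8199) ≈ 9.6343,
  v_1 = u/||u|| ≈ (0.2076, -0.9782) (||v_1|| = 1).

λ_1 = 15.4244,  λ_2 = 5.5756;  v_1 ≈ (0.2076, -0.9782)


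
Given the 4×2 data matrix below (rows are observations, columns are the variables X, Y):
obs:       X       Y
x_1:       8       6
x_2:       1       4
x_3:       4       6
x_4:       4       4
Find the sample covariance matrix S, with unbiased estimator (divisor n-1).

Step 1 — column means:
  mean(X) = (8 + 1 + 4 + 4) / 4 = 17/4 = 4.25
  mean(Y) = (6 + 4 + 6 + 4) / 4 = 20/4 = 5

Step 2 — sample covariance S[i,j] = (1/(n-1)) · Σ_k (x_{k,i} - mean_i) · (x_{k,j} - mean_j), with n-1 = 3.
  S[X,X] = ((3.75)·(3.75) + (-3.25)·(-3.25) + (-0.25)·(-0.25) + (-0.25)·(-0.25)) / 3 = 24.75/3 = 8.25
  S[X,Y] = ((3.75)·(1) + (-3.25)·(-1) + (-0.25)·(1) + (-0.25)·(-1)) / 3 = 7/3 = 2.3333
  S[Y,Y] = ((1)·(1) + (-1)·(-1) + (1)·(1) + (-1)·(-1)) / 3 = 4/3 = 1.3333

S is symmetric (S[j,i] = S[i,j]). Assembling:

S = [[8.25, 2.3333],
 [2.3333, 1.3333]]


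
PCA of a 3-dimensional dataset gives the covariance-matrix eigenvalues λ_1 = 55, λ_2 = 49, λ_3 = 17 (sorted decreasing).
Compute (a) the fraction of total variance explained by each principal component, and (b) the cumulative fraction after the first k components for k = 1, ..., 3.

Step 1 — total variance = trace(Sigma) = Σ λ_i = 55 + 49 + 17 = 121.

Step 2 — fraction explained by component i = λ_i / Σ λ:
  PC1: 55/121 = 0.4545
  PC2: 49/121 = 0.405
  PC3: 17/121 = 0.1405

Step 3 — cumulative fraction after k components = (λ_1 + ... + λ_k) / Σ λ:
  k = 1: 55/121 = 0.4545
  k = 2: (55 + 49)/121 = 104/121 = 0.8595
  k = 3: (55 + 49 + 17)/121 = 121/121 = 1

Summary (fraction, with percent):

explained: PC1 0.4545 (45.45%), PC2 0.405 (40.5%), PC3 0.1405 (14.05%);  cumulative: 0.4545, 0.8595, 1


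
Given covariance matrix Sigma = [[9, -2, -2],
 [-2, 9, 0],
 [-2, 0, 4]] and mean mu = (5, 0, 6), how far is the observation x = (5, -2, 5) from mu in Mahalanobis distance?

Step 1 — centre the observation: (x - mu) = (0, -2, -1).

Step 2 — invert Sigma (cofactor / det for 3×3, or solve directly):
  Sigma^{-1} = [[0.1324, 0.0294, 0.0662],
 [0.0294, 0.1176, 0.0147],
 [0.0662, 0.0147, 0.2831]].

Step 3 — form the quadratic (x - mu)^T · Sigma^{-1} · (x - mu):
  Sigma^{-1} · (x - mu) = (-0.125, -0.25, -0.3125).
  (x - mu)^T · [Sigma^{-1} · (x - mu)] = (0)·(-0.125) + (-2)·(-0.25) + (-1)·(-0.3125) = 0.8125.

Step 4 — take square root: d = √(0.8125) ≈ 0.9014.

d(x, mu) = √(0.8125) ≈ 0.9014


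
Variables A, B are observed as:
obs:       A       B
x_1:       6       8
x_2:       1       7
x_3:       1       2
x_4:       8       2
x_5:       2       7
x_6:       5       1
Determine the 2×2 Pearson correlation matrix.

Step 1 — column means:
  mean(A) = (6 + 1 + 1 + 8 + 2 + 5) / 6 = 23/6 = 3.8333
  mean(B) = (8 + 7 + 2 + 2 + 7 + 1) / 6 = 27/6 = 4.5

Step 2 — sample variances and covariances s[i,j] = (1/(n-1)) · Σ_k (x_{k,i} - mean_i) · (x_{k,j} - mean_j), with n-1 = 5:
  s[A,A] = ((2.1667)·(2.1667) + (-2.8333)·(-2.8333) + (-2.8333)·(-2.8333) + (4.1667)·(4.1667) + (-1.8333)·(-1.8333) + (1.1667)·(1.1667)) / 5 = 42.8333/5 = 8.5667
  s[A,B] = ((2.1667)·(3.5) + (-2.8333)·(2.5) + (-2.8333)·(-2.5) + (4.1667)·(-2.5) + (-1.8333)·(2.5) + (1.1667)·(-3.5)) / 5 = -11.5/5 = -2.3
  s[B,B] = ((3.5)·(3.5) + (2.5)·(2.5) + (-2.5)·(-2.5) + (-2.5)·(-2.5) + (2.5)·(2.5) + (-3.5)·(-3.5)) / 5 = 49.5/5 = 9.9
  Sample standard deviations s_i = √(s[i,i]):
  s(A) = √(8.5667) = 2.9269
  s(B) = √(9.9) = 3.1464

Step 3 — r_{ij} = s_{ij} / (s_i · s_j):
  r[A,A] = 1 (diagonal).
  r[A,B] = -2.3 / (2.9269 · 3.1464) = -2.3 / 9.2092 = -0.2497
  r[B,B] = 1 (diagonal).

R is symmetric with unit diagonal. Assembling:

R = [[1, -0.2497],
 [-0.2497, 1]]


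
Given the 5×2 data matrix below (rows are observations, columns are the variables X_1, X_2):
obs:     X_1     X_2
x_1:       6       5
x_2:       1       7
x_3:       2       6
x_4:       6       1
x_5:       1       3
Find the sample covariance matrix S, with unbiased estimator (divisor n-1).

Step 1 — column means:
  mean(X_1) = (6 + 1 + 2 + 6 + 1) / 5 = 16/5 = 3.2
  mean(X_2) = (5 + 7 + 6 + 1 + 3) / 5 = 22/5 = 4.4

Step 2 — sample covariance S[i,j] = (1/(n-1)) · Σ_k (x_{k,i} - mean_i) · (x_{k,j} - mean_j), with n-1 = 4.
  S[X_1,X_1] = ((2.8)·(2.8) + (-2.2)·(-2.2) + (-1.2)·(-1.2) + (2.8)·(2.8) + (-2.2)·(-2.2)) / 4 = 26.8/4 = 6.7
  S[X_1,X_2] = ((2.8)·(0.6) + (-2.2)·(2.6) + (-1.2)·(1.6) + (2.8)·(-3.4) + (-2.2)·(-1.4)) / 4 = -12.4/4 = -3.1
  S[X_2,X_2] = ((0.6)·(0.6) + (2.6)·(2.6) + (1.6)·(1.6) + (-3.4)·(-3.4) + (-1.4)·(-1.4)) / 4 = 23.2/4 = 5.8

S is symmetric (S[j,i] = S[i,j]). Assembling:

S = [[6.7, -3.1],
 [-3.1, 5.8]]


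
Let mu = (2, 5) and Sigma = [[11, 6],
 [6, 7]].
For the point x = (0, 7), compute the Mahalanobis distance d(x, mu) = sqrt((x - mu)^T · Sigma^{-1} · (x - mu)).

Step 1 — centre the observation: (x - mu) = (-2, 2).

Step 2 — invert Sigma. det(Sigma) = 11·7 - (6)² = 41.
  Sigma^{-1} = (1/det) · [[d, -b], [-b, a]] = [[0.1707, -0.1463],
 [-0.1463, 0.2683]].

Step 3 — form the quadratic (x - mu)^T · Sigma^{-1} · (x - mu):
  Sigma^{-1} · (x - mu) = (-0.6341, 0.8293).
  (x - mu)^T · [Sigma^{-1} · (x - mu)] = (-2)·(-0.6341) + (2)·(0.8293) = 2.9268.

Step 4 — take square root: d = √(2.9268) ≈ 1.7108.

d(x, mu) = √(2.9268) ≈ 1.7108


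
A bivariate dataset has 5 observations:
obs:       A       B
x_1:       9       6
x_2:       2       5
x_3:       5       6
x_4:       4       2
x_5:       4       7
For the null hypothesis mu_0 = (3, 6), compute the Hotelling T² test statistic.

Step 1 — sample mean vector:
  mean(A) = (9 + 2 + 5 + 4 + 4) / 5 = 24/5 = 4.8
  mean(B) = (6 + 5 + 6 + 2 + 7) / 5 = 26/5 = 5.2
  x̄ = (4.8, 5.2),  deviation x̄ - mu_0 = (4.8, 5.2) - (3, 6) = (1.8, -0.8).

Step 2 — sample covariance matrix, S[i,j] = (1/(n-1)) · Σ_k (x_{k,i} - mean_i) · (x_{k,j} - mean_j), divisor n-1 = 4:
  S[A,A] = ((4.2)·(4.2) + (-2.8)·(-2.8) + (0.2)·(0.2) + (-0.8)·(-0.8) + (-0.8)·(-0.8)) / 4 = 26.8/4 = 6.7
  S[A,B] = ((4.2)·(0.8) + (-2.8)·(-0.2) + (0.2)·(0.8) + (-0.8)·(-3.2) + (-0.8)·(1.8)) / 4 = 5.2/4 = 1.3
  S[B,B] = ((0.8)·(0.8) + (-0.2)·(-0.2) + (0.8)·(0.8) + (-3.2)·(-3.2) + (1.8)·(1.8)) / 4 = 14.8/4 = 3.7
  S = [[6.7, 1.3],
 [1.3, 3.7]].

Step 3 — invert S. det(S) = 6.7·3.7 - (1.3)² = 23.1.
  S^{-1} = (1/det) · [[d, -b], [-b, a]] = [[0.1602, -0.0563],
 [-0.0563, 0.29]].

Step 4 — quadratic form (x̄ - mu_0)^T · S^{-1} · (x̄ - mu_0):
  S^{-1} · (x̄ - mu_0) = (0.3333, -0.3333),
  (x̄ - mu_0)^T · [...] = (1.8)·(0.3333) + (-0.8)·(-0.3333) = 0.8667.

Step 5 — scale by n: T² = 5 · 0.8667 = 4.3333.

T² ≈ 4.3333


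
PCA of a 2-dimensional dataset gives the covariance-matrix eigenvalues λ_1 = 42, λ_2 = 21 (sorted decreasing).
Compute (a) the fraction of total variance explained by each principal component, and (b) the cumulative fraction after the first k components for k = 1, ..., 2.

Step 1 — total variance = trace(Sigma) = Σ λ_i = 42 + 21 = 63.

Step 2 — fraction explained by component i = λ_i / Σ λ:
  PC1: 42/63 = 0.6667
  PC2: 21/63 = 0.3333

Step 3 — cumulative fraction after k components = (λ_1 + ... + λ_k) / Σ λ:
  k = 1: 42/63 = 0.6667
  k = 2: (42 + 21)/63 = 63/63 = 1

Summary (fraction, with percent):

explained: PC1 0.6667 (66.67%), PC2 0.3333 (33.33%);  cumulative: 0.6667, 1


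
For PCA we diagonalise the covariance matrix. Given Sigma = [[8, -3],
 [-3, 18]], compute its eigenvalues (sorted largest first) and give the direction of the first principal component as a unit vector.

Step 1 — characteristic polynomial of 2×2 Sigma:
  det(Sigma - λI) = λ² - trace · λ + det = 0.
  trace = 8 + 18 = 26, det = 8·18 - (-3)² = 135.
Step 2 — discriminant:
  Δ = trace² - 4·det = 676 - 540 = 136.
Step 3 — eigenvalues:
  λ = (trace ± √Δ)/2 = (26 ± 11.6619)/2,
  λ_1 = 18.831,  λ_2 = 7.169.

Step 4 — unit eigenvector for λ_1: solve (Sigma - λ_1 I)v = 0. First row:
  (8 - 18.831)·v_x + (-3)·v_y = 0, i.e. (-10.831)·v_x + (-3)·v_y = 0,
  so v ∝ (b, λ_1 - a) = (-3, 10.831); multiply by -1 so the first entry is positive: u = (3, -10.831).
  ||u|| = √((3)² + (-10.831)²) = √(126.3095) ≈ 11.2388,
  v_1 = u/||u|| ≈ (0.2669, -0.9637) (||v_1|| = 1).

λ_1 = 18.831,  λ_2 = 7.169;  v_1 ≈ (0.2669, -0.9637)


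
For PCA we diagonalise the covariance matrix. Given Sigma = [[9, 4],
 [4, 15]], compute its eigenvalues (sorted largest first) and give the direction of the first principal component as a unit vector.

Step 1 — characteristic polynomial of 2×2 Sigma:
  det(Sigma - λI) = λ² - trace · λ + det = 0.
  trace = 9 + 15 = 24, det = 9·15 - (4)² = 119.
Step 2 — discriminant:
  Δ = trace² - 4·det = 576 - 476 = 100.
Step 3 — eigenvalues:
  λ = (trace ± √Δ)/2 = (24 ± 10)/2,
  λ_1 = 17,  λ_2 = 7.

Step 4 — unit eigenvector for λ_1: solve (Sigma - λ_1 I)v = 0. First row:
  (9 - 17)·v_x + (4)·v_y = 0, i.e. (-8)·v_x + (4)·v_y = 0,
  so v ∝ (b, λ_1 - a) = (4, 8) = u.
  ||u|| = √((4)² + (8)²) = √(80) ≈ 8.9443,
  v_1 = u/||u|| ≈ (0.4472, 0.8944) (||v_1|| = 1).

λ_1 = 17,  λ_2 = 7;  v_1 ≈ (0.4472, 0.8944)


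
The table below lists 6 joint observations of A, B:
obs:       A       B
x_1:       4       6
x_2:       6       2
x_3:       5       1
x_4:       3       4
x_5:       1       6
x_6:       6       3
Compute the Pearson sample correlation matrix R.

Step 1 — column means:
  mean(A) = (4 + 6 + 5 + 3 + 1 + 6) / 6 = 25/6 = 4.1667
  mean(B) = (6 + 2 + 1 + 4 + 6 + 3) / 6 = 22/6 = 3.6667

Step 2 — sample variances and covariances s[i,j] = (1/(n-1)) · Σ_k (x_{k,i} - mean_i) · (x_{k,j} - mean_j), with n-1 = 5:
  s[A,A] = ((-0.1667)·(-0.1667) + (1.8333)·(1.8333) + (0.8333)·(0.8333) + (-1.1667)·(-1.1667) + (-3.1667)·(-3.1667) + (1.8333)·(1.8333)) / 5 = 18.8333/5 = 3.7667
  s[A,B] = ((-0.1667)·(2.3333) + (1.8333)·(-1.6667) + (0.8333)·(-2.6667) + (-1.1667)·(0.3333) + (-3.1667)·(2.3333) + (1.8333)·(-0.6667)) / 5 = -14.6667/5 = -2.9333
  s[B,B] = ((2.3333)·(2.3333) + (-1.6667)·(-1.6667) + (-2.6667)·(-2.6667) + (0.3333)·(0.3333) + (2.3333)·(2.3333) + (-0.6667)·(-0.6667)) / 5 = 21.3333/5 = 4.2667
  Sample standard deviations s_i = √(s[i,i]):
  s(A) = √(3.7667) = 1.9408
  s(B) = √(4.2667) = 2.0656

Step 3 — r_{ij} = s_{ij} / (s_i · s_j):
  r[A,A] = 1 (diagonal).
  r[A,B] = -2.9333 / (1.9408 · 2.0656) = -2.9333 / 4.0089 = -0.7317
  r[B,B] = 1 (diagonal).

R is symmetric with unit diagonal. Assembling:

R = [[1, -0.7317],
 [-0.7317, 1]]


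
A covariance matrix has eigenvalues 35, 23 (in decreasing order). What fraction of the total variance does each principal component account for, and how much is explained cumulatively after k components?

Step 1 — total variance = trace(Sigma) = Σ λ_i = 35 + 23 = 58.

Step 2 — fraction explained by component i = λ_i / Σ λ:
  PC1: 35/58 = 0.6034
  PC2: 23/58 = 0.3966

Step 3 — cumulative fraction after k components = (λ_1 + ... + λ_k) / Σ λ:
  k = 1: 35/58 = 0.6034
  k = 2: (35 + 23)/58 = 58/58 = 1

Summary (fraction, with percent):

explained: PC1 0.6034 (60.34%), PC2 0.3966 (39.66%);  cumulative: 0.6034, 1


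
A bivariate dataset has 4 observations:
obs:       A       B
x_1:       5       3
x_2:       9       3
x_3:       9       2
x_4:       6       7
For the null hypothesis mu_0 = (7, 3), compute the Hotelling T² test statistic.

Step 1 — sample mean vector:
  mean(A) = (5 + 9 + 9 + 6) / 4 = 29/4 = 7.25
  mean(B) = (3 + 3 + 2 + 7) / 4 = 15/4 = 3.75
  x̄ = (7.25, 3.75),  deviation x̄ - mu_0 = (7.25, 3.75) - (7, 3) = (0.25, 0.75).

Step 2 — sample covariance matrix, S[i,j] = (1/(n-1)) · Σ_k (x_{k,i} - mean_i) · (x_{k,j} - mean_j), divisor n-1 = 3:
  S[A,A] = ((-2.25)·(-2.25) + (1.75)·(1.75) + (1.75)·(1.75) + (-1.25)·(-1.25)) / 3 = 12.75/3 = 4.25
  S[A,B] = ((-2.25)·(-0.75) + (1.75)·(-0.75) + (1.75)·(-1.75) + (-1.25)·(3.25)) / 3 = -6.75/3 = -2.25
  S[B,B] = ((-0.75)·(-0.75) + (-0.75)·(-0.75) + (-1.75)·(-1.75) + (3.25)·(3.25)) / 3 = 14.75/3 = 4.9167
  S = [[4.25, -2.25],
 [-2.25, 4.9167]].

Step 3 — invert S. det(S) = 4.25·4.9167 - (-2.25)² = 15.8333.
  S^{-1} = (1/det) · [[d, -b], [-b, a]] = [[0.3105, 0.1421],
 [0.1421, 0.2684]].

Step 4 — quadratic form (x̄ - mu_0)^T · S^{-1} · (x̄ - mu_0):
  S^{-1} · (x̄ - mu_0) = (0.1842, 0.2368),
  (x̄ - mu_0)^T · [...] = (0.25)·(0.1842) + (0.75)·(0.2368) = 0.2237.

Step 5 — scale by n: T² = 4 · 0.2237 = 0.8947.

T² ≈ 0.8947
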